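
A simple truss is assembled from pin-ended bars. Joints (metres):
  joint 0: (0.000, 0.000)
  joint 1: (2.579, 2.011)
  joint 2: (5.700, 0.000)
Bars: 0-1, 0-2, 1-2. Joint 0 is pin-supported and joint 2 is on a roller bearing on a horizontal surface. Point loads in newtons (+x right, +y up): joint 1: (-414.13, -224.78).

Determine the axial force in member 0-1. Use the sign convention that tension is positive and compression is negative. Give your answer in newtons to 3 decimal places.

-437.760

N=3 nodes, M=3 members, R=3 reactions → 2N=6, M+R=6
member 0 (0-1): L=3.2704, (cx,cy)=(0.7886,0.6149)
member 1 (0-2): L=5.7000, (cx,cy)=(1.0000,0.0000)
member 2 (1-2): L=3.7128, (cx,cy)=(0.8406,-0.5416)
solve A·x = −loads:
  F[0-1] = -437.7603 N (compression)
  F[0-2] = -68.9148 N (compression)
  F[1-2] = +81.9820 N (tension)
  Rx@0 = +414.1300 N
  Ry@0 = +269.1849 N
  Ry@2 = -44.4049 N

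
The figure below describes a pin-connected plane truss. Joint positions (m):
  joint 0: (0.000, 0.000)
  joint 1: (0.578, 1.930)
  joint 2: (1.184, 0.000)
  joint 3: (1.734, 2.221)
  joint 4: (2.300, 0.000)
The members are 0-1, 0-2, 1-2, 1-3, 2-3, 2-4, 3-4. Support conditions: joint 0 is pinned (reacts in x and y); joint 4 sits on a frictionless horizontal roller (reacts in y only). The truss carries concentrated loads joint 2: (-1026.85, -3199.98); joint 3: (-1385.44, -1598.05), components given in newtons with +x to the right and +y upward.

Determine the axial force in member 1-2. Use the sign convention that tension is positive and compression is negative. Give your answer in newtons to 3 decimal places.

N=5 nodes, M=7 members, R=3 reactions → 2N=10, M+R=10
member 0 (0-1): L=2.0147, (cx,cy)=(0.2869,0.9580)
member 1 (0-2): L=1.1840, (cx,cy)=(1.0000,0.0000)
member 2 (1-2): L=2.0229, (cx,cy)=(0.2996,-0.9541)
member 3 (1-3): L=1.1921, (cx,cy)=(0.9697,0.2441)
member 4 (2-3): L=2.2881, (cx,cy)=(0.2404,0.9707)
member 5 (2-4): L=1.1160, (cx,cy)=(1.0000,0.0000)
member 6 (3-4): L=2.2920, (cx,cy)=(0.2469,-0.9690)
solve A·x = −loads:
  F[0-1] = -3427.8976 N (compression)
  F[0-2] = -1428.8519 N (compression)
  F[1-2] = +2949.2775 N (tension)
  F[1-3] = -1925.1957 N (compression)
  F[2-3] = +397.8135 N (tension)
  F[2-4] = +385.8870 N (tension)
  F[3-4] = -1562.6280 N (compression)
  Rx@0 = +2412.2900 N
  Ry@0 = +3283.7984 N
  Ry@4 = +1514.2316 N

2949.278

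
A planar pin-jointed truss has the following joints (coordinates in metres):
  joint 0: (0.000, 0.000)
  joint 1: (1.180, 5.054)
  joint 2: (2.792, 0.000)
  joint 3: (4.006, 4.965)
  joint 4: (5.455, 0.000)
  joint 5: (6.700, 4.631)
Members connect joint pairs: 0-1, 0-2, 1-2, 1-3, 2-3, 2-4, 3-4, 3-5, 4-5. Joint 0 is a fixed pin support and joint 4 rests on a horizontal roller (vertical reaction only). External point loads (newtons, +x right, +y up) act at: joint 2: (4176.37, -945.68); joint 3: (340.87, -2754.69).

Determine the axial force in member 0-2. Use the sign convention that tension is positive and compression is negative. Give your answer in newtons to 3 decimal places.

N=6 nodes, M=9 members, R=3 reactions → 2N=12, M+R=12
member 0 (0-1): L=5.1899, (cx,cy)=(0.2274,0.9738)
member 1 (0-2): L=2.7920, (cx,cy)=(1.0000,0.0000)
member 2 (1-2): L=5.3049, (cx,cy)=(0.3039,-0.9527)
member 3 (1-3): L=2.8274, (cx,cy)=(0.9995,-0.0315)
member 4 (2-3): L=5.1113, (cx,cy)=(0.2375,0.9714)
member 5 (2-4): L=2.6630, (cx,cy)=(1.0000,0.0000)
member 6 (3-4): L=5.1721, (cx,cy)=(0.2802,-0.9600)
member 7 (3-5): L=2.7146, (cx,cy)=(0.9924,-0.1230)
member 8 (4-5): L=4.7954, (cx,cy)=(0.2596,0.9657)
solve A·x = −loads:
  F[0-1] = -906.8809 N (compression)
  F[0-2] = +4723.4317 N (tension)
  F[1-2] = +943.2542 N (tension)
  F[1-3] = -493.0653 N (compression)
  F[2-3] = +48.4153 N (tension)
  F[2-4] = +822.1916 N (tension)
  F[3-4] = -2934.7644 N (compression)
  F[3-5] = -0.0000 N (compression)
  F[4-5] = +0.0000 N (tension)
  Rx@0 = -4517.2400 N
  Ry@0 = +883.1296 N
  Ry@4 = +2817.2404 N

4723.432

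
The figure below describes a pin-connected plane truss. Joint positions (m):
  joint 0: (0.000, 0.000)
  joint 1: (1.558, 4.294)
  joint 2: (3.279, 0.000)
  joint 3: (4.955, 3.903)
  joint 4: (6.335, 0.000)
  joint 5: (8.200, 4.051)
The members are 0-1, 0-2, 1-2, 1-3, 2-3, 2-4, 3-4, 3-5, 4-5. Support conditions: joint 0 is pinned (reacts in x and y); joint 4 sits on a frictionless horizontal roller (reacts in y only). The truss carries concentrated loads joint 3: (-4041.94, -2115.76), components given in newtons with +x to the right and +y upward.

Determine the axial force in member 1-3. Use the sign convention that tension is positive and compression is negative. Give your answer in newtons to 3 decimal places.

N=6 nodes, M=9 members, R=3 reactions → 2N=12, M+R=12
member 0 (0-1): L=4.5679, (cx,cy)=(0.3411,0.9400)
member 1 (0-2): L=3.2790, (cx,cy)=(1.0000,0.0000)
member 2 (1-2): L=4.6260, (cx,cy)=(0.3720,-0.9282)
member 3 (1-3): L=3.4194, (cx,cy)=(0.9934,-0.1143)
member 4 (2-3): L=4.2476, (cx,cy)=(0.3946,0.9189)
member 5 (2-4): L=3.0560, (cx,cy)=(1.0000,0.0000)
member 6 (3-4): L=4.1398, (cx,cy)=(0.3334,-0.9428)
member 7 (3-5): L=3.2484, (cx,cy)=(0.9990,0.0456)
member 8 (4-5): L=4.4597, (cx,cy)=(0.4182,0.9084)
solve A·x = −loads:
  F[0-1] = -3139.3849 N (compression)
  F[0-2] = -2971.1742 N (compression)
  F[1-2] = +3472.2987 N (tension)
  F[1-3] = -2378.1434 N (compression)
  F[2-3] = -3507.6629 N (compression)
  F[2-4] = -295.3670 N (compression)
  F[3-4] = +886.0548 N (tension)
  F[3-5] = +0.0000 N (tension)
  F[4-5] = -0.0000 N (compression)
  Rx@0 = +4041.9400 N
  Ry@0 = +2951.1351 N
  Ry@4 = -835.3751 N

-2378.143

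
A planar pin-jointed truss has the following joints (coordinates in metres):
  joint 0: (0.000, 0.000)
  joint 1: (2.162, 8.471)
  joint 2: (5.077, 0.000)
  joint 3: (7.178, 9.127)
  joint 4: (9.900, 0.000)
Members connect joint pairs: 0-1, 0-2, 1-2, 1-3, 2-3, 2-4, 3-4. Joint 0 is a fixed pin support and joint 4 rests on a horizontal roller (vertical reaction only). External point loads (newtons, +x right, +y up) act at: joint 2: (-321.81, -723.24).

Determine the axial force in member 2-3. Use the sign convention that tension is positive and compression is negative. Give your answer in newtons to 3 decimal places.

407.717

N=5 nodes, M=7 members, R=3 reactions → 2N=10, M+R=10
member 0 (0-1): L=8.7425, (cx,cy)=(0.2473,0.9689)
member 1 (0-2): L=5.0770, (cx,cy)=(1.0000,0.0000)
member 2 (1-2): L=8.9585, (cx,cy)=(0.3254,-0.9456)
member 3 (1-3): L=5.0587, (cx,cy)=(0.9916,0.1297)
member 4 (2-3): L=9.3657, (cx,cy)=(0.2243,0.9745)
member 5 (2-4): L=4.8230, (cx,cy)=(1.0000,0.0000)
member 6 (3-4): L=9.5243, (cx,cy)=(0.2858,-0.9583)
solve A·x = −loads:
  F[0-1] = -363.6367 N (compression)
  F[0-2] = -231.8840 N (compression)
  F[1-2] = +344.6709 N (tension)
  F[1-3] = -203.7988 N (compression)
  F[2-3] = +407.7173 N (tension)
  F[2-4] = +110.6151 N (tension)
  F[3-4] = -387.0413 N (compression)
  Rx@0 = +321.8100 N
  Ry@0 = +352.3421 N
  Ry@4 = +370.8979 N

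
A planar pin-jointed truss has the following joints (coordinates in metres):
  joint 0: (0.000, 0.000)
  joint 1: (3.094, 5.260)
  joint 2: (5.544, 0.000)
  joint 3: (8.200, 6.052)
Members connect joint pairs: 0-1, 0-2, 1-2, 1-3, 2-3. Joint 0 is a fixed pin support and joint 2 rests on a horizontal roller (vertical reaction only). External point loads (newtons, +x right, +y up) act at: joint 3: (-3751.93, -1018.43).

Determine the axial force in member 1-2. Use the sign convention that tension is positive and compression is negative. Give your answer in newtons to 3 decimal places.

3373.149

N=4 nodes, M=5 members, R=3 reactions → 2N=8, M+R=8
member 0 (0-1): L=6.1025, (cx,cy)=(0.5070,0.8619)
member 1 (0-2): L=5.5440, (cx,cy)=(1.0000,0.0000)
member 2 (1-2): L=5.8026, (cx,cy)=(0.4222,-0.9065)
member 3 (1-3): L=5.1671, (cx,cy)=(0.9882,0.1533)
member 4 (2-3): L=6.6092, (cx,cy)=(0.4019,0.9157)
solve A·x = −loads:
  F[0-1] = -4185.6796 N (compression)
  F[0-2] = -1629.7662 N (compression)
  F[1-2] = +3373.1486 N (tension)
  F[1-3] = -3588.8001 N (compression)
  F[2-3] = -511.4604 N (compression)
  Rx@0 = +3751.9300 N
  Ry@0 = +3607.8157 N
  Ry@2 = -2589.3857 N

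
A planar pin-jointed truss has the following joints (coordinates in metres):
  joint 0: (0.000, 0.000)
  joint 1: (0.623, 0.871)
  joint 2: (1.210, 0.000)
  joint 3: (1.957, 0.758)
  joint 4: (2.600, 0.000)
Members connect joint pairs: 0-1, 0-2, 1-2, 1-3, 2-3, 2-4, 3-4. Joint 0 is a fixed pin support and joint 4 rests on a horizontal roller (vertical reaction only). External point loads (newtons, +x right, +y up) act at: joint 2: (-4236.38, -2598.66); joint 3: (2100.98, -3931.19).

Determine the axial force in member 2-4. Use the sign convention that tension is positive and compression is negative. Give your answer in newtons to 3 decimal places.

4055.540

N=5 nodes, M=7 members, R=3 reactions → 2N=10, M+R=10
member 0 (0-1): L=1.0709, (cx,cy)=(0.5818,0.8134)
member 1 (0-2): L=1.2100, (cx,cy)=(1.0000,0.0000)
member 2 (1-2): L=1.0503, (cx,cy)=(0.5589,-0.8293)
member 3 (1-3): L=1.3388, (cx,cy)=(0.9964,-0.0844)
member 4 (2-3): L=1.0642, (cx,cy)=(0.7019,0.7123)
member 5 (2-4): L=1.3900, (cx,cy)=(1.0000,0.0000)
member 6 (3-4): L=0.9940, (cx,cy)=(0.6469,-0.7626)
solve A·x = −loads:
  F[0-1] = -2150.3295 N (compression)
  F[0-2] = -884.4069 N (compression)
  F[1-2] = +2372.3114 N (tension)
  F[1-3] = -2586.0295 N (compression)
  F[2-3] = +886.4855 N (tension)
  F[2-4] = +4055.5396 N (tension)
  F[3-4] = -6269.2992 N (compression)
  Rx@0 = +2135.4000 N
  Ry@0 = +1748.9807 N
  Ry@4 = +4780.8693 N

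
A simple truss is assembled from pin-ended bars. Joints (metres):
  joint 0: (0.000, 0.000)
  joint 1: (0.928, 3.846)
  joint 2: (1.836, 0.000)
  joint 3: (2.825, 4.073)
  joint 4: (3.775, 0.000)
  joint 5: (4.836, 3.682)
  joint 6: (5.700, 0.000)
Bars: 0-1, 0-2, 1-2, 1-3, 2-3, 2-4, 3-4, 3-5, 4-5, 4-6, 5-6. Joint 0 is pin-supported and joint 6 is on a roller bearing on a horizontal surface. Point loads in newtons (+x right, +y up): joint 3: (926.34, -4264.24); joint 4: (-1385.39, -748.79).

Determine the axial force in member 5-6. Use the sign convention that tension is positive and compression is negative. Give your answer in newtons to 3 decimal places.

N=7 nodes, M=11 members, R=3 reactions → 2N=14, M+R=14
member 0 (0-1): L=3.9564, (cx,cy)=(0.2346,0.9721)
member 1 (0-2): L=1.8360, (cx,cy)=(1.0000,0.0000)
member 2 (1-2): L=3.9517, (cx,cy)=(0.2298,-0.9732)
member 3 (1-3): L=1.9105, (cx,cy)=(0.9929,0.1188)
member 4 (2-3): L=4.1914, (cx,cy)=(0.2360,0.9718)
member 5 (2-4): L=1.9390, (cx,cy)=(1.0000,0.0000)
member 6 (3-4): L=4.1823, (cx,cy)=(0.2271,-0.9739)
member 7 (3-5): L=2.0487, (cx,cy)=(0.9816,-0.1909)
member 8 (4-5): L=3.8318, (cx,cy)=(0.2769,0.9609)
member 9 (4-6): L=1.9250, (cx,cy)=(1.0000,0.0000)
member 10 (5-6): L=3.7820, (cx,cy)=(0.2284,-0.9736)
solve A·x = −loads:
  F[0-1] = -1791.7633 N (compression)
  F[0-2] = -38.7773 N (compression)
  F[1-2] = +1690.2359 N (tension)
  F[1-3] = -814.4118 N (compression)
  F[2-3] = -1692.8137 N (compression)
  F[2-4] = +749.0324 N (tension)
  F[3-4] = -2266.8326 N (compression)
  F[3-5] = -1649.8470 N (compression)
  F[4-5] = +3076.6632 N (tension)
  F[4-6] = +767.6162 N (tension)
  F[5-6] = -3360.1089 N (compression)
  Rx@0 = +459.0500 N
  Ry@0 = +1741.7768 N
  Ry@6 = +3271.2532 N

-3360.109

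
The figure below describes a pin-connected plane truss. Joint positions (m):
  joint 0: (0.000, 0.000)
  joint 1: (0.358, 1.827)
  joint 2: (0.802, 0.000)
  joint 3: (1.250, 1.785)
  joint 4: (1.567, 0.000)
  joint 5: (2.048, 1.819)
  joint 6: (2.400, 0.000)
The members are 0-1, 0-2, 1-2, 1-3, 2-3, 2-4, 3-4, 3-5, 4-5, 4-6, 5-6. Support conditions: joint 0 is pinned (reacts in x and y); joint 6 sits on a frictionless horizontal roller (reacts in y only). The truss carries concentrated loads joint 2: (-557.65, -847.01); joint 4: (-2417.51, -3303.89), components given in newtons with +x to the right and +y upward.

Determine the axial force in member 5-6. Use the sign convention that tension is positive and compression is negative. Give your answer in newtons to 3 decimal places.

N=7 nodes, M=11 members, R=3 reactions → 2N=14, M+R=14
member 0 (0-1): L=1.8617, (cx,cy)=(0.1923,0.9813)
member 1 (0-2): L=0.8020, (cx,cy)=(1.0000,0.0000)
member 2 (1-2): L=1.8802, (cx,cy)=(0.2361,-0.9717)
member 3 (1-3): L=0.8930, (cx,cy)=(0.9989,-0.0470)
member 4 (2-3): L=1.8404, (cx,cy)=(0.2434,0.9699)
member 5 (2-4): L=0.7650, (cx,cy)=(1.0000,0.0000)
member 6 (3-4): L=1.8129, (cx,cy)=(0.1749,-0.9846)
member 7 (3-5): L=0.7987, (cx,cy)=(0.9991,0.0426)
member 8 (4-5): L=1.8815, (cx,cy)=(0.2556,0.9668)
member 9 (4-6): L=0.8330, (cx,cy)=(1.0000,0.0000)
member 10 (5-6): L=1.8527, (cx,cy)=(0.1900,-0.9818)
solve A·x = −loads:
  F[0-1] = -1743.2254 N (compression)
  F[0-2] = -2639.9504 N (compression)
  F[1-2] = +1797.2930 N (tension)
  F[1-3] = -760.4783 N (compression)
  F[2-3] = -927.3464 N (compression)
  F[2-4] = -1432.1289 N (compression)
  F[3-4] = +828.2887 N (tension)
  F[3-5] = -1131.2370 N (compression)
  F[4-5] = +2573.8897 N (tension)
  F[4-6] = +472.2116 N (tension)
  F[5-6] = -2485.4770 N (compression)
  Rx@0 = +2975.1600 N
  Ry@0 = +1710.6926 N
  Ry@6 = +2440.2074 N

-2485.477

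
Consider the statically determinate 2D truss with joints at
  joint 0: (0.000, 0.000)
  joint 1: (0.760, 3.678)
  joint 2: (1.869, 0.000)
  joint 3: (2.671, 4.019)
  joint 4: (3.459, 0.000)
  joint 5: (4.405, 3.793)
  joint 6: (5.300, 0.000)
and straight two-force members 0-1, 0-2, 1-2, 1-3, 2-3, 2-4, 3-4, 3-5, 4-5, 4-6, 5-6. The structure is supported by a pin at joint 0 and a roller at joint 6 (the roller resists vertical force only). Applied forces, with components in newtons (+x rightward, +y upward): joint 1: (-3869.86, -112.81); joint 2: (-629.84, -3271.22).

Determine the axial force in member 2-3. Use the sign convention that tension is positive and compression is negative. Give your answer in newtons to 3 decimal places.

-1789.831

N=7 nodes, M=11 members, R=3 reactions → 2N=14, M+R=14
member 0 (0-1): L=3.7557, (cx,cy)=(0.2024,0.9793)
member 1 (0-2): L=1.8690, (cx,cy)=(1.0000,0.0000)
member 2 (1-2): L=3.8416, (cx,cy)=(0.2887,-0.9574)
member 3 (1-3): L=1.9412, (cx,cy)=(0.9844,0.1757)
member 4 (2-3): L=4.0982, (cx,cy)=(0.1957,0.9807)
member 5 (2-4): L=1.5900, (cx,cy)=(1.0000,0.0000)
member 6 (3-4): L=4.0955, (cx,cy)=(0.1924,-0.9813)
member 7 (3-5): L=1.7487, (cx,cy)=(0.9916,-0.1292)
member 8 (4-5): L=3.9092, (cx,cy)=(0.2420,0.9703)
member 9 (4-6): L=1.8410, (cx,cy)=(1.0000,0.0000)
member 10 (5-6): L=3.8972, (cx,cy)=(0.2297,-0.9733)
solve A·x = −loads:
  F[0-1] = -5003.3343 N (compression)
  F[0-2] = -3487.2299 N (compression)
  F[1-2] = +5249.9664 N (tension)
  F[1-3] = +1362.9983 N (tension)
  F[2-3] = -1789.8308 N (compression)
  F[2-4] = -991.5447 N (compression)
  F[3-4] = +1450.0146 N (tension)
  F[3-5] = +718.5809 N (tension)
  F[4-5] = -1466.5099 N (compression)
  F[4-6] = -357.6678 N (compression)
  F[5-6] = +1557.4186 N (tension)
  Rx@0 = +4499.7000 N
  Ry@0 = +4899.8223 N
  Ry@6 = -1515.7923 N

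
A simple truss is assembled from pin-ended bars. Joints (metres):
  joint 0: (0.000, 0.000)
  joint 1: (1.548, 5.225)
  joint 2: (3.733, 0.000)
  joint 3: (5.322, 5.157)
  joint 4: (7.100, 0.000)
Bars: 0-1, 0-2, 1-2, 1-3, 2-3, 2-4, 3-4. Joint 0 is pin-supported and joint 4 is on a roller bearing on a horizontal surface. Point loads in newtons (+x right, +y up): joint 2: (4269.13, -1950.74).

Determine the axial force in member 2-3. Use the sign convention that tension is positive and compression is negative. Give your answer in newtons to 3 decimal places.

N=5 nodes, M=7 members, R=3 reactions → 2N=10, M+R=10
member 0 (0-1): L=5.4495, (cx,cy)=(0.2841,0.9588)
member 1 (0-2): L=3.7330, (cx,cy)=(1.0000,0.0000)
member 2 (1-2): L=5.6635, (cx,cy)=(0.3858,-0.9226)
member 3 (1-3): L=3.7746, (cx,cy)=(0.9998,-0.0180)
member 4 (2-3): L=5.3963, (cx,cy)=(0.2945,0.9557)
member 5 (2-4): L=3.3670, (cx,cy)=(1.0000,0.0000)
member 6 (3-4): L=5.4549, (cx,cy)=(0.3259,-0.9454)
solve A·x = −loads:
  F[0-1] = -964.8363 N (compression)
  F[0-2] = +4543.2046 N (tension)
  F[1-2] = +1015.7272 N (tension)
  F[1-3] = -666.0565 N (compression)
  F[2-3] = +1060.6781 N (tension)
  F[2-4] = +353.6174 N (tension)
  F[3-4] = -1084.8974 N (compression)
  Rx@0 = -4269.1300 N
  Ry@0 = +925.0904 N
  Ry@4 = +1025.6496 N

1060.678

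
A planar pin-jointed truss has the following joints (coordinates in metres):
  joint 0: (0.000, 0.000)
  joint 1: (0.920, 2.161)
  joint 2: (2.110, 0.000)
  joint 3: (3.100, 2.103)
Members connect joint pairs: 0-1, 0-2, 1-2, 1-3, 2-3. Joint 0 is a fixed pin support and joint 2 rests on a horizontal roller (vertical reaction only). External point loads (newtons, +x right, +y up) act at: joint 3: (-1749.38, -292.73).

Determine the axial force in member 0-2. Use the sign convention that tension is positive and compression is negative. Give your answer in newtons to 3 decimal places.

N=4 nodes, M=5 members, R=3 reactions → 2N=8, M+R=8
member 0 (0-1): L=2.3487, (cx,cy)=(0.3917,0.9201)
member 1 (0-2): L=2.1100, (cx,cy)=(1.0000,0.0000)
member 2 (1-2): L=2.4670, (cx,cy)=(0.4824,-0.8760)
member 3 (1-3): L=2.1808, (cx,cy)=(0.9996,-0.0266)
member 4 (2-3): L=2.3244, (cx,cy)=(0.4259,0.9048)
solve A·x = −loads:
  F[0-1] = -1745.7317 N (compression)
  F[0-2] = -1065.5620 N (compression)
  F[1-2] = +1882.0051 N (tension)
  F[1-3] = -1592.2040 N (compression)
  F[2-3] = -370.3483 N (compression)
  Rx@0 = +1749.3800 N
  Ry@0 = +1606.2291 N
  Ry@2 = -1313.4991 N

-1065.562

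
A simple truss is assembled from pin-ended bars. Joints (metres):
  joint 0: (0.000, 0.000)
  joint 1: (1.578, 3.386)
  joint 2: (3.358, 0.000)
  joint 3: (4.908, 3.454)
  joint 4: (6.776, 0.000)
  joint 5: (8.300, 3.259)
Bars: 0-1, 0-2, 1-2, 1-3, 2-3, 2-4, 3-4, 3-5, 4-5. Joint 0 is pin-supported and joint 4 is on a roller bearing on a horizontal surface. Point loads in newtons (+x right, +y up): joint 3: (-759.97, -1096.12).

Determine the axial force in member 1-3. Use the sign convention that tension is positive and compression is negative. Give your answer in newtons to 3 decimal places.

N=6 nodes, M=9 members, R=3 reactions → 2N=12, M+R=12
member 0 (0-1): L=3.7356, (cx,cy)=(0.4224,0.9064)
member 1 (0-2): L=3.3580, (cx,cy)=(1.0000,0.0000)
member 2 (1-2): L=3.8254, (cx,cy)=(0.4653,-0.8851)
member 3 (1-3): L=3.3307, (cx,cy)=(0.9998,0.0204)
member 4 (2-3): L=3.7858, (cx,cy)=(0.4094,0.9123)
member 5 (2-4): L=3.4180, (cx,cy)=(1.0000,0.0000)
member 6 (3-4): L=3.9268, (cx,cy)=(0.4757,-0.8796)
member 7 (3-5): L=3.3976, (cx,cy)=(0.9984,-0.0574)
member 8 (4-5): L=3.5977, (cx,cy)=(0.4236,0.9058)
solve A·x = −loads:
  F[0-1] = -760.7712 N (compression)
  F[0-2] = -438.6077 N (compression)
  F[1-2] = +763.4320 N (tension)
  F[1-3] = -676.7400 N (compression)
  F[2-3] = -740.6707 N (compression)
  F[2-4] = +219.8743 N (tension)
  F[3-4] = -462.2036 N (compression)
  F[3-5] = -0.0000 N (compression)
  F[4-5] = +0.0000 N (tension)
  Rx@0 = +759.9700 N
  Ry@0 = +689.5644 N
  Ry@4 = +406.5556 N

-676.740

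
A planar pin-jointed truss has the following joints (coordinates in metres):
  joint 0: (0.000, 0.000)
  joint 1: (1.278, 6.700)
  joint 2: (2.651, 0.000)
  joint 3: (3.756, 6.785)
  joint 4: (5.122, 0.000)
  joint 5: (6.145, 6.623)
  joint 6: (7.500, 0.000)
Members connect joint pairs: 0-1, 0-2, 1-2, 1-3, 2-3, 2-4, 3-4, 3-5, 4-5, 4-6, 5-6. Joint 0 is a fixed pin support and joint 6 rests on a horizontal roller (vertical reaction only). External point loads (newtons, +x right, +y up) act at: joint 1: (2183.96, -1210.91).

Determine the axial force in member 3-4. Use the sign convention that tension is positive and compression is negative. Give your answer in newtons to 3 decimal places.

N=7 nodes, M=11 members, R=3 reactions → 2N=14, M+R=14
member 0 (0-1): L=6.8208, (cx,cy)=(0.1874,0.9823)
member 1 (0-2): L=2.6510, (cx,cy)=(1.0000,0.0000)
member 2 (1-2): L=6.8392, (cx,cy)=(0.2008,-0.9796)
member 3 (1-3): L=2.4795, (cx,cy)=(0.9994,0.0343)
member 4 (2-3): L=6.8744, (cx,cy)=(0.1607,0.9870)
member 5 (2-4): L=2.4710, (cx,cy)=(1.0000,0.0000)
member 6 (3-4): L=6.9211, (cx,cy)=(0.1974,-0.9803)
member 7 (3-5): L=2.3945, (cx,cy)=(0.9977,-0.0677)
member 8 (4-5): L=6.7015, (cx,cy)=(0.1527,0.9883)
member 9 (4-6): L=2.3780, (cx,cy)=(1.0000,0.0000)
member 10 (5-6): L=6.7602, (cx,cy)=(0.2004,-0.9797)
solve A·x = −loads:
  F[0-1] = +963.4971 N (tension)
  F[0-2] = +2003.4314 N (tension)
  F[1-2] = -2256.4638 N (compression)
  F[1-3] = -1551.3503 N (compression)
  F[2-3] = +2239.6494 N (tension)
  F[2-4] = +1190.4338 N (tension)
  F[3-4] = -2147.6055 N (compression)
  F[3-5] = -768.3292 N (compression)
  F[4-5] = +2130.3290 N (tension)
  F[4-6] = +441.3710 N (tension)
  F[5-6] = -2202.0306 N (compression)
  Rx@0 = -2183.9600 N
  Ry@0 = -946.4333 N
  Ry@6 = +2157.3433 N

-2147.605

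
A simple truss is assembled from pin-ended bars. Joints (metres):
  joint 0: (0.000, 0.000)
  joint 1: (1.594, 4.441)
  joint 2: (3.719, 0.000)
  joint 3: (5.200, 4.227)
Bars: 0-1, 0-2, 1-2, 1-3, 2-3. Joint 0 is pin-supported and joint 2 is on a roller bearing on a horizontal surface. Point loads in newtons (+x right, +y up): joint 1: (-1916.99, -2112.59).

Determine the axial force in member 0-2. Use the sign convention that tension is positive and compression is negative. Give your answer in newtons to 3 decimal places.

-662.082

N=4 nodes, M=5 members, R=3 reactions → 2N=8, M+R=8
member 0 (0-1): L=4.7184, (cx,cy)=(0.3378,0.9412)
member 1 (0-2): L=3.7190, (cx,cy)=(1.0000,0.0000)
member 2 (1-2): L=4.9232, (cx,cy)=(0.4316,-0.9021)
member 3 (1-3): L=3.6123, (cx,cy)=(0.9982,-0.0592)
member 4 (2-3): L=4.4789, (cx,cy)=(0.3307,0.9438)
solve A·x = −loads:
  F[0-1] = -3714.6543 N (compression)
  F[0-2] = -662.0823 N (compression)
  F[1-2] = +1533.9189 N (tension)
  F[1-3] = +0.0000 N (tension)
  F[2-3] = -0.0000 N (compression)
  Rx@0 = +1916.9900 N
  Ry@0 = +3496.2641 N
  Ry@2 = -1383.6741 N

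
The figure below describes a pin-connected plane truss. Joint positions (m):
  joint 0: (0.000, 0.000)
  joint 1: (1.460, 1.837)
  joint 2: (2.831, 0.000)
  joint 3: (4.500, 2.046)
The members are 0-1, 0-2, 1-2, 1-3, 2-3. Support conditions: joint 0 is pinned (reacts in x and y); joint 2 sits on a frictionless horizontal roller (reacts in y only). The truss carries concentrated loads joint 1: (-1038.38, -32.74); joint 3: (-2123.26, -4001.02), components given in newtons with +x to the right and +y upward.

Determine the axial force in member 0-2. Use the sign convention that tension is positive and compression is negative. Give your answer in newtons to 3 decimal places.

-3268.636

N=4 nodes, M=5 members, R=3 reactions → 2N=8, M+R=8
member 0 (0-1): L=2.3465, (cx,cy)=(0.6222,0.7829)
member 1 (0-2): L=2.8310, (cx,cy)=(1.0000,0.0000)
member 2 (1-2): L=2.2922, (cx,cy)=(0.5981,-0.8014)
member 3 (1-3): L=3.0472, (cx,cy)=(0.9976,0.0686)
member 4 (2-3): L=2.6404, (cx,cy)=(0.6321,0.7749)
solve A·x = −loads:
  F[0-1] = +171.9648 N (tension)
  F[0-2] = -3268.6360 N (compression)
  F[1-2] = -105.1828 N (compression)
  F[1-3] = +1211.1395 N (tension)
  F[2-3] = -5270.5784 N (compression)
  Rx@0 = +3161.6400 N
  Ry@0 = -134.6245 N
  Ry@2 = +4168.3845 N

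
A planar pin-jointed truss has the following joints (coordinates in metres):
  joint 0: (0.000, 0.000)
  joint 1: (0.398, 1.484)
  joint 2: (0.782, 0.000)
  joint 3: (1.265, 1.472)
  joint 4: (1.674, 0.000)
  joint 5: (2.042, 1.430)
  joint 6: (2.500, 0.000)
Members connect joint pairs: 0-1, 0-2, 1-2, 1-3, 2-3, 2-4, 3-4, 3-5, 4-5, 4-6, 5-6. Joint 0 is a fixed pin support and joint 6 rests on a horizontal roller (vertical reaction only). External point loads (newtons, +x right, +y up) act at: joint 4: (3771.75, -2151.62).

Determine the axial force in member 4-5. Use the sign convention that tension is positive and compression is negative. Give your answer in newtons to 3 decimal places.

1441.854

N=7 nodes, M=11 members, R=3 reactions → 2N=14, M+R=14
member 0 (0-1): L=1.5364, (cx,cy)=(0.2590,0.9659)
member 1 (0-2): L=0.7820, (cx,cy)=(1.0000,0.0000)
member 2 (1-2): L=1.5329, (cx,cy)=(0.2505,-0.9681)
member 3 (1-3): L=0.8671, (cx,cy)=(0.9999,-0.0138)
member 4 (2-3): L=1.5492, (cx,cy)=(0.3118,0.9502)
member 5 (2-4): L=0.8920, (cx,cy)=(1.0000,0.0000)
member 6 (3-4): L=1.5278, (cx,cy)=(0.2677,-0.9635)
member 7 (3-5): L=0.7781, (cx,cy)=(0.9985,-0.0540)
member 8 (4-5): L=1.4766, (cx,cy)=(0.2492,0.9684)
member 9 (4-6): L=0.8260, (cx,cy)=(1.0000,0.0000)
member 10 (5-6): L=1.5016, (cx,cy)=(0.3050,-0.9523)
solve A·x = −loads:
  F[0-1] = -736.0180 N (compression)
  F[0-2] = +3962.4079 N (tension)
  F[1-2] = +739.6842 N (tension)
  F[1-3] = -375.9917 N (compression)
  F[2-3] = -753.6633 N (compression)
  F[2-4] = +4382.6756 N (tension)
  F[3-4] = +783.8737 N (tension)
  F[3-5] = -821.9757 N (compression)
  F[4-5] = +1441.8543 N (tension)
  F[4-6] = +461.4349 N (tension)
  F[5-6] = -1512.8153 N (compression)
  Rx@0 = -3771.7500 N
  Ry@0 = +710.8952 N
  Ry@6 = +1440.7248 N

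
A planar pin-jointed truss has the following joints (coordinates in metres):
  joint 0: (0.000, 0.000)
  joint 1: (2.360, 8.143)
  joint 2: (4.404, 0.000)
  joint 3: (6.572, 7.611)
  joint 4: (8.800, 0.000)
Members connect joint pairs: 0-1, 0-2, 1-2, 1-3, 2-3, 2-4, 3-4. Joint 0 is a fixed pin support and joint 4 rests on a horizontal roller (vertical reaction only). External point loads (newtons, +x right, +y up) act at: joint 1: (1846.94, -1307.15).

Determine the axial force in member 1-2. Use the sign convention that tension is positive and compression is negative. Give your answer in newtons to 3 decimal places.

N=5 nodes, M=7 members, R=3 reactions → 2N=10, M+R=10
member 0 (0-1): L=8.4781, (cx,cy)=(0.2784,0.9605)
member 1 (0-2): L=4.4040, (cx,cy)=(1.0000,0.0000)
member 2 (1-2): L=8.3956, (cx,cy)=(0.2435,-0.9699)
member 3 (1-3): L=4.2455, (cx,cy)=(0.9921,-0.1253)
member 4 (2-3): L=7.9138, (cx,cy)=(0.2740,0.9617)
member 5 (2-4): L=4.3960, (cx,cy)=(1.0000,0.0000)
member 6 (3-4): L=7.9304, (cx,cy)=(0.2809,-0.9597)
solve A·x = −loads:
  F[0-1] = +783.4172 N (tension)
  F[0-2] = +1628.8645 N (tension)
  F[1-2] = -1973.9631 N (compression)
  F[1-3] = -1157.4058 N (compression)
  F[2-3] = +1990.7275 N (tension)
  F[2-4] = +602.9162 N (tension)
  F[3-4] = -2146.0365 N (compression)
  Rx@0 = -1846.9400 N
  Ry@0 = -752.4530 N
  Ry@4 = +2059.6030 N

-1973.963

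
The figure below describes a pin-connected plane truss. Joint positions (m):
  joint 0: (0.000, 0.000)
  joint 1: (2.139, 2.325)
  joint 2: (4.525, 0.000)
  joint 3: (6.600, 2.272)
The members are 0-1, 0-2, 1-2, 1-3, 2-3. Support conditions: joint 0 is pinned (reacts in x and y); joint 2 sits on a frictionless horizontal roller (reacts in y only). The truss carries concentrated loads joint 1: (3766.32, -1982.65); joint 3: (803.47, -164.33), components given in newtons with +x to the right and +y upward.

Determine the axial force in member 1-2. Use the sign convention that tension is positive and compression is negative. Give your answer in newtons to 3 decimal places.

N=4 nodes, M=5 members, R=3 reactions → 2N=8, M+R=8
member 0 (0-1): L=3.1593, (cx,cy)=(0.6771,0.7359)
member 1 (0-2): L=4.5250, (cx,cy)=(1.0000,0.0000)
member 2 (1-2): L=3.3315, (cx,cy)=(0.7162,-0.6979)
member 3 (1-3): L=4.4613, (cx,cy)=(0.9999,-0.0119)
member 4 (2-3): L=3.0769, (cx,cy)=(0.6744,0.7384)
solve A·x = −loads:
  F[0-1] = +1859.5785 N (tension)
  F[0-2] = +3310.7502 N (tension)
  F[1-2] = -4817.9045 N (compression)
  F[1-3] = +943.3824 N (tension)
  F[2-3] = -207.3726 N (compression)
  Rx@0 = -4569.7900 N
  Ry@0 = -1368.5215 N
  Ry@2 = +3515.5015 N

-4817.905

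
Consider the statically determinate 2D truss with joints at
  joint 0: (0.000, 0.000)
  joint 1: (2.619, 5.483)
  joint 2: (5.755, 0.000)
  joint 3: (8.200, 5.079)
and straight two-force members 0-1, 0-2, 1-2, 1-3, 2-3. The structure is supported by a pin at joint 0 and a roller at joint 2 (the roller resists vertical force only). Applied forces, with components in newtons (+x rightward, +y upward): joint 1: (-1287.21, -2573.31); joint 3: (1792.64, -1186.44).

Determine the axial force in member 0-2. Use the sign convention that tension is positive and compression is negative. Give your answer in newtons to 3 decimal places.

N=4 nodes, M=5 members, R=3 reactions → 2N=8, M+R=8
member 0 (0-1): L=6.0764, (cx,cy)=(0.4310,0.9023)
member 1 (0-2): L=5.7550, (cx,cy)=(1.0000,0.0000)
member 2 (1-2): L=6.3165, (cx,cy)=(0.4965,-0.8680)
member 3 (1-3): L=5.5956, (cx,cy)=(0.9974,-0.0722)
member 4 (2-3): L=5.6369, (cx,cy)=(0.4338,0.9010)
solve A·x = −loads:
  F[0-1] = -601.1955 N (compression)
  F[0-2] = +764.5530 N (tension)
  F[1-2] = -2530.0122 N (compression)
  F[1-3] = +2290.1640 N (tension)
  F[2-3] = -1133.2457 N (compression)
  Rx@0 = -505.4300 N
  Ry@0 = +542.4862 N
  Ry@2 = +3217.2638 N

764.553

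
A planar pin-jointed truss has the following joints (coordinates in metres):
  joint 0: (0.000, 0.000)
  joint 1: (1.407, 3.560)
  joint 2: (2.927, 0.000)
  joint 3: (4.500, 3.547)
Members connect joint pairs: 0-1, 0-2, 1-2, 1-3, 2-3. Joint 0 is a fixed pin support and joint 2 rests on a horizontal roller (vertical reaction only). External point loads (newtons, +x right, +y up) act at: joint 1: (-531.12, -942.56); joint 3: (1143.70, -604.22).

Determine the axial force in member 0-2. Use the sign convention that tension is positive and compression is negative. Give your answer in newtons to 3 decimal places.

385.240

N=4 nodes, M=5 members, R=3 reactions → 2N=8, M+R=8
member 0 (0-1): L=3.8280, (cx,cy)=(0.3676,0.9300)
member 1 (0-2): L=2.9270, (cx,cy)=(1.0000,0.0000)
member 2 (1-2): L=3.8709, (cx,cy)=(0.3927,-0.9197)
member 3 (1-3): L=3.0930, (cx,cy)=(1.0000,-0.0042)
member 4 (2-3): L=3.8801, (cx,cy)=(0.4054,0.9141)
solve A·x = −loads:
  F[0-1] = +618.5140 N (tension)
  F[0-2] = +385.2396 N (tension)
  F[1-2] = -1656.7747 N (compression)
  F[1-3] = +1409.0416 N (tension)
  F[2-3] = -654.4920 N (compression)
  Rx@0 = -612.5800 N
  Ry@0 = -575.2182 N
  Ry@2 = +2121.9982 N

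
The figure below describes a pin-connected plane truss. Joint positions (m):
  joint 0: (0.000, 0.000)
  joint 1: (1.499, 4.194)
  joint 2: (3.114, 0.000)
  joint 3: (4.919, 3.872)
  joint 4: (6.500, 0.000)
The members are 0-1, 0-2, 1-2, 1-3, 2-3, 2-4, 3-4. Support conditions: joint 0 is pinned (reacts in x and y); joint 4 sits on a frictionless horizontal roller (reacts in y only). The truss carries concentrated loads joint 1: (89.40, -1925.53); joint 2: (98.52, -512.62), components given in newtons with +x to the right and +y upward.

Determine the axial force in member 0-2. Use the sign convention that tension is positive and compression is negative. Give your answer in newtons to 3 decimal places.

N=5 nodes, M=7 members, R=3 reactions → 2N=10, M+R=10
member 0 (0-1): L=4.4538, (cx,cy)=(0.3366,0.9417)
member 1 (0-2): L=3.1140, (cx,cy)=(1.0000,0.0000)
member 2 (1-2): L=4.4942, (cx,cy)=(0.3594,-0.9332)
member 3 (1-3): L=3.4351, (cx,cy)=(0.9956,-0.0937)
member 4 (2-3): L=4.2720, (cx,cy)=(0.4225,0.9064)
member 5 (2-4): L=3.3860, (cx,cy)=(1.0000,0.0000)
member 6 (3-4): L=4.1823, (cx,cy)=(0.3780,-0.9258)
solve A·x = −loads:
  F[0-1] = -1795.5780 N (compression)
  F[0-2] = +792.2469 N (tension)
  F[1-2] = -188.3423 N (compression)
  F[1-3] = -628.8144 N (compression)
  F[2-3] = +759.5040 N (tension)
  F[2-4] = +305.1448 N (tension)
  F[3-4] = -807.2223 N (compression)
  Rx@0 = -187.9200 N
  Ry@0 = +1690.8251 N
  Ry@4 = +747.3249 N

792.247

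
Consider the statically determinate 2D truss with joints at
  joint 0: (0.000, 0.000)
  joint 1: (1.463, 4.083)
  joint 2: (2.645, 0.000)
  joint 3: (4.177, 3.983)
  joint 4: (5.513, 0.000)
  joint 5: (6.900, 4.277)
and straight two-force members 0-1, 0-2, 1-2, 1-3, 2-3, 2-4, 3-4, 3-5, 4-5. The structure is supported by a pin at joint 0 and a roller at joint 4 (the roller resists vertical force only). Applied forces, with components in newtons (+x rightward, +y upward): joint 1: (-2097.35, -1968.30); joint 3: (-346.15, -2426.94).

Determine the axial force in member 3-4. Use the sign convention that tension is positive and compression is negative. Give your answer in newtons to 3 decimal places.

-588.267

N=6 nodes, M=9 members, R=3 reactions → 2N=12, M+R=12
member 0 (0-1): L=4.3372, (cx,cy)=(0.3373,0.9414)
member 1 (0-2): L=2.6450, (cx,cy)=(1.0000,0.0000)
member 2 (1-2): L=4.2506, (cx,cy)=(0.2781,-0.9606)
member 3 (1-3): L=2.7158, (cx,cy)=(0.9993,-0.0368)
member 4 (2-3): L=4.2675, (cx,cy)=(0.3590,0.9333)
member 5 (2-4): L=2.8680, (cx,cy)=(1.0000,0.0000)
member 6 (3-4): L=4.2011, (cx,cy)=(0.3180,-0.9481)
member 7 (3-5): L=2.7388, (cx,cy)=(0.9942,0.1073)
member 8 (4-5): L=4.4963, (cx,cy)=(0.3085,0.9512)
solve A·x = −loads:
  F[0-1] = -4076.4232 N (compression)
  F[0-2] = -1068.4621 N (compression)
  F[1-2] = +1938.9367 N (tension)
  F[1-3] = +183.2661 N (tension)
  F[2-3] = -1995.4835 N (compression)
  F[2-4] = +187.0763 N (tension)
  F[3-4] = -588.2672 N (compression)
  F[3-5] = -0.0000 N (compression)
  F[4-5] = -0.0000 N (compression)
  Rx@0 = +2443.5000 N
  Ry@0 = +3837.5118 N
  Ry@4 = +557.7282 N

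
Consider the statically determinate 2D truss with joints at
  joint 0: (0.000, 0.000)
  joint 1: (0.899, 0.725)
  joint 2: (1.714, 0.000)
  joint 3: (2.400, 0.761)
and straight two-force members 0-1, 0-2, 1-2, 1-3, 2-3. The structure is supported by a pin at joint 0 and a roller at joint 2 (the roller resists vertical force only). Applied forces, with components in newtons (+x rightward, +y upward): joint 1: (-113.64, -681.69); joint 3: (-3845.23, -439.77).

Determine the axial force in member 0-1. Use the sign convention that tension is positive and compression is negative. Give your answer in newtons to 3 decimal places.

-3032.158

N=4 nodes, M=5 members, R=3 reactions → 2N=8, M+R=8
member 0 (0-1): L=1.1549, (cx,cy)=(0.7784,0.6278)
member 1 (0-2): L=1.7140, (cx,cy)=(1.0000,0.0000)
member 2 (1-2): L=1.0908, (cx,cy)=(0.7472,-0.6646)
member 3 (1-3): L=1.5014, (cx,cy)=(0.9997,0.0240)
member 4 (2-3): L=1.0246, (cx,cy)=(0.6696,0.7428)
solve A·x = −loads:
  F[0-1] = -3032.1581 N (compression)
  F[0-2] = -1598.5986 N (compression)
  F[1-2] = +1710.9962 N (tension)
  F[1-3] = -3526.0268 N (compression)
  F[2-3] = -478.2514 N (compression)
  Rx@0 = +3958.8700 N
  Ry@0 = +1903.4447 N
  Ry@2 = -781.9847 N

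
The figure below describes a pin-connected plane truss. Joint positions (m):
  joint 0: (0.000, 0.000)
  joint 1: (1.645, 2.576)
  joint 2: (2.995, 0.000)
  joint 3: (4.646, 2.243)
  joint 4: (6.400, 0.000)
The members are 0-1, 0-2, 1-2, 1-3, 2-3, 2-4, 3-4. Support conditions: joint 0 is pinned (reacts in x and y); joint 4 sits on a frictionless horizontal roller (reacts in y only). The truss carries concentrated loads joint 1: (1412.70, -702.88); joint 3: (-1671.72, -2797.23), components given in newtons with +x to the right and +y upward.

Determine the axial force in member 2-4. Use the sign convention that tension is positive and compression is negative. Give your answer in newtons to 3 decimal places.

N=5 nodes, M=7 members, R=3 reactions → 2N=10, M+R=10
member 0 (0-1): L=3.0564, (cx,cy)=(0.5382,0.8428)
member 1 (0-2): L=2.9950, (cx,cy)=(1.0000,0.0000)
member 2 (1-2): L=2.9083, (cx,cy)=(0.4642,-0.8857)
member 3 (1-3): L=3.0194, (cx,cy)=(0.9939,-0.1103)
member 4 (2-3): L=2.7851, (cx,cy)=(0.5928,0.8054)
member 5 (2-4): L=3.4050, (cx,cy)=(1.0000,0.0000)
member 6 (3-4): L=2.8474, (cx,cy)=(0.6160,-0.7877)
solve A·x = −loads:
  F[0-1] = -1549.7027 N (compression)
  F[0-2] = +575.0433 N (tension)
  F[1-2] = +1021.9430 N (tension)
  F[1-3] = -2737.8369 N (compression)
  F[2-3] = -1123.9449 N (compression)
  F[2-4] = +1715.6845 N (tension)
  F[3-4] = -2785.1786 N (compression)
  Rx@0 = +259.0200 N
  Ry@0 = +1306.1076 N
  Ry@4 = +2194.0024 N

1715.684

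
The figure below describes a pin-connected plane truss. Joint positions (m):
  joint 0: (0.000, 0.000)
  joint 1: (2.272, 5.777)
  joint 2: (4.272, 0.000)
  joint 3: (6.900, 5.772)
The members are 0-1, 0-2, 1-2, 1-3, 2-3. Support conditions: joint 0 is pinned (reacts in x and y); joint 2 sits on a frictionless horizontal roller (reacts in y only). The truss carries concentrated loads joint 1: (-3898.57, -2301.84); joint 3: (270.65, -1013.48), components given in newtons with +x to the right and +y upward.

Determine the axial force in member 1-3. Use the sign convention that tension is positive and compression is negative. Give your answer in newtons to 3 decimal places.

731.729

N=4 nodes, M=5 members, R=3 reactions → 2N=8, M+R=8
member 0 (0-1): L=6.2077, (cx,cy)=(0.3660,0.9306)
member 1 (0-2): L=4.2720, (cx,cy)=(1.0000,0.0000)
member 2 (1-2): L=6.1134, (cx,cy)=(0.3271,-0.9450)
member 3 (1-3): L=4.6280, (cx,cy)=(1.0000,-0.0011)
member 4 (2-3): L=6.3421, (cx,cy)=(0.4144,0.9101)
solve A·x = −loads:
  F[0-1] = -5760.1726 N (compression)
  F[0-2] = -1519.7185 N (compression)
  F[1-2] = +3235.9463 N (tension)
  F[1-3] = +731.7294 N (tension)
  F[2-3] = -1112.7146 N (compression)
  Rx@0 = +3627.9200 N
  Ry@0 = +5360.5107 N
  Ry@2 = -2045.1907 N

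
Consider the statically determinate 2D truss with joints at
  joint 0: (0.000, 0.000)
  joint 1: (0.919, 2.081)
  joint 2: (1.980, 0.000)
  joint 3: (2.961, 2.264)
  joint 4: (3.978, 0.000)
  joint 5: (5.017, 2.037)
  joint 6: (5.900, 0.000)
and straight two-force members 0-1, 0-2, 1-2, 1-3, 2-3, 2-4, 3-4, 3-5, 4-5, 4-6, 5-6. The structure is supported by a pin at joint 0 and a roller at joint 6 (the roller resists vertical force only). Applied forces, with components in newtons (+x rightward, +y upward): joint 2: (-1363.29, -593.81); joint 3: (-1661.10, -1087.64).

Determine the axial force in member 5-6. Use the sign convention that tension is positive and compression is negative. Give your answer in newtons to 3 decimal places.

N=7 nodes, M=11 members, R=3 reactions → 2N=14, M+R=14
member 0 (0-1): L=2.2749, (cx,cy)=(0.4040,0.9148)
member 1 (0-2): L=1.9800, (cx,cy)=(1.0000,0.0000)
member 2 (1-2): L=2.3359, (cx,cy)=(0.4542,-0.8909)
member 3 (1-3): L=2.0502, (cx,cy)=(0.9960,0.0893)
member 4 (2-3): L=2.4674, (cx,cy)=(0.3976,0.9176)
member 5 (2-4): L=1.9980, (cx,cy)=(1.0000,0.0000)
member 6 (3-4): L=2.4819, (cx,cy)=(0.4098,-0.9122)
member 7 (3-5): L=2.0685, (cx,cy)=(0.9940,-0.1097)
member 8 (4-5): L=2.2867, (cx,cy)=(0.4544,0.8908)
member 9 (4-6): L=1.9220, (cx,cy)=(1.0000,0.0000)
member 10 (5-6): L=2.2201, (cx,cy)=(0.3977,-0.9175)
solve A·x = −loads:
  F[0-1] = -1720.3625 N (compression)
  F[0-2] = -2329.4054 N (compression)
  F[1-2] = +1622.4341 N (tension)
  F[1-3] = -1437.6665 N (compression)
  F[2-3] = -928.1070 N (compression)
  F[2-4] = +139.8290 N (tension)
  F[3-4] = -106.4375 N (compression)
  F[3-5] = -96.7997 N (compression)
  F[4-5] = +108.9921 N (tension)
  F[4-6] = +46.6921 N (tension)
  F[5-6] = -117.3992 N (compression)
  Rx@0 = +3024.3900 N
  Ry@0 = +1573.7355 N
  Ry@6 = +107.7145 N

-117.399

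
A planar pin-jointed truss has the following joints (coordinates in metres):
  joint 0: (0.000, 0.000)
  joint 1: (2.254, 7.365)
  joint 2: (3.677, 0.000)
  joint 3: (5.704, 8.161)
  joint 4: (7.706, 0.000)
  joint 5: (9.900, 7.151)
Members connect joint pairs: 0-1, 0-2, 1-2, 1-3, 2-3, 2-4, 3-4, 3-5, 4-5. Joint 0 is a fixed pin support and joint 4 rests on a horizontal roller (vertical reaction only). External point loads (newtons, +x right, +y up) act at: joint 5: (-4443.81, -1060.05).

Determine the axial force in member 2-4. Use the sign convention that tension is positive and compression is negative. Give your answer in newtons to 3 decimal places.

N=6 nodes, M=9 members, R=3 reactions → 2N=12, M+R=12
member 0 (0-1): L=7.7022, (cx,cy)=(0.2926,0.9562)
member 1 (0-2): L=3.6770, (cx,cy)=(1.0000,0.0000)
member 2 (1-2): L=7.5012, (cx,cy)=(0.1897,-0.9818)
member 3 (1-3): L=3.5406, (cx,cy)=(0.9744,0.2248)
member 4 (2-3): L=8.4090, (cx,cy)=(0.2411,0.9705)
member 5 (2-4): L=4.0290, (cx,cy)=(1.0000,0.0000)
member 6 (3-4): L=8.4030, (cx,cy)=(0.2382,-0.9712)
member 7 (3-5): L=4.3158, (cx,cy)=(0.9722,-0.2340)
member 8 (4-5): L=7.4800, (cx,cy)=(0.2933,0.9560)
solve A·x = −loads:
  F[0-1] = -3996.9282 N (compression)
  F[0-2] = -3274.1329 N (compression)
  F[1-2] = +3463.3759 N (tension)
  F[1-3] = -1874.6794 N (compression)
  F[2-3] = -3503.8062 N (compression)
  F[2-4] = -1772.5204 N (compression)
  F[3-4] = +4885.8259 N (tension)
  F[3-5] = -3944.8766 N (compression)
  F[4-5] = -2074.4800 N (compression)
  Rx@0 = +4443.8100 N
  Ry@0 = +3821.9486 N
  Ry@4 = -2761.8986 N

-1772.520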